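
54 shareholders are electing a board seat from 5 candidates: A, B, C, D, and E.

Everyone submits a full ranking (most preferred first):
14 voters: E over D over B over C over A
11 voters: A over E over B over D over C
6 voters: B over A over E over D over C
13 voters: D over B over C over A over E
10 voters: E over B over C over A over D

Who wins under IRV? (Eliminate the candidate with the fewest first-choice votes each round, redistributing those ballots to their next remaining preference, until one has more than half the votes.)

Round 1: A 11, B 6, C 0, D 13, E 24. C eliminated.
Round 2: A 11, B 6, D 13, E 24. B eliminated.
Round 3: A 17, D 13, E 24. D eliminated.
Round 4: A 30, E 24. A has a majority (≥28).

A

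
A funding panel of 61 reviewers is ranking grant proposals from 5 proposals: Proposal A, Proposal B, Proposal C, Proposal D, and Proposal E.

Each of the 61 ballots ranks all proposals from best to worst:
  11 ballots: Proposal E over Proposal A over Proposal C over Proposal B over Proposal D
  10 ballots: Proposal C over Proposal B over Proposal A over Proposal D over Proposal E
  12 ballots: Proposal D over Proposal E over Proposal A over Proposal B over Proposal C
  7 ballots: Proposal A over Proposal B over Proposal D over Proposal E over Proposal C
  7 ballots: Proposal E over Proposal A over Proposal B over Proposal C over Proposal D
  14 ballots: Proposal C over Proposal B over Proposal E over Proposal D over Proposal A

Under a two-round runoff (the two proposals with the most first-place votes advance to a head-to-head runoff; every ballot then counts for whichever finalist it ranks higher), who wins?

Proposal E

Round 1 first-place votes: Proposal A 7, Proposal B 0, Proposal C 24, Proposal D 12, Proposal E 18. Proposal C and Proposal E advance.
Runoff: Proposal C is ranked above Proposal E on 24 ballots, Proposal E above Proposal C on 37.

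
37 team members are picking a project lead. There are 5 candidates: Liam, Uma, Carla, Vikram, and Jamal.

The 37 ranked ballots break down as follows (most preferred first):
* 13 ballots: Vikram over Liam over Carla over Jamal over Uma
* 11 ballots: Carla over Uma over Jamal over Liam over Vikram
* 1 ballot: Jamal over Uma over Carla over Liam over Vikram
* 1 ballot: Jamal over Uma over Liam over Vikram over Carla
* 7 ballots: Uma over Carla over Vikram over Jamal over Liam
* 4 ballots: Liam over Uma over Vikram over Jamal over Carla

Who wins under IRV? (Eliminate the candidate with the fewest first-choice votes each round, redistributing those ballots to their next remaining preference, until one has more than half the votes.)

Uma

Round 1: Liam 4, Uma 7, Carla 11, Vikram 13, Jamal 2. Jamal eliminated.
Round 2: Liam 4, Uma 9, Carla 11, Vikram 13. Liam eliminated.
Round 3: Uma 13, Carla 11, Vikram 13. Carla eliminated.
Round 4: Uma 24, Vikram 13. Uma has a majority (≥19).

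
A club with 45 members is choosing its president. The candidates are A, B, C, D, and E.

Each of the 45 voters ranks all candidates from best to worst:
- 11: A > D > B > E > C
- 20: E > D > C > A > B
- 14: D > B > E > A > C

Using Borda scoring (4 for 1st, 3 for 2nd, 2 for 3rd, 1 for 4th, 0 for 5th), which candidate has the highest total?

A: 11×4 + 20×1 + 14×1 = 78
B: 11×2 + 20×0 + 14×3 = 64
C: 11×0 + 20×2 + 14×0 = 40
D: 11×3 + 20×3 + 14×4 = 149
E: 11×1 + 20×4 + 14×2 = 119

D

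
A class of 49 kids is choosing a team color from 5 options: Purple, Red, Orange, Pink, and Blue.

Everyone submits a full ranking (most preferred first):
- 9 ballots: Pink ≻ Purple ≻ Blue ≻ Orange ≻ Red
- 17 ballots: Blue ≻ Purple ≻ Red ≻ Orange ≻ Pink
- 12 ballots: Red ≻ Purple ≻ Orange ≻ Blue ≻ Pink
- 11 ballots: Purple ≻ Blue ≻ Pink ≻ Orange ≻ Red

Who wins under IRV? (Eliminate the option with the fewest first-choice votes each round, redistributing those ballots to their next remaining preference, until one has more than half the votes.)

Purple

Round 1: Purple 11, Red 12, Orange 0, Pink 9, Blue 17. Orange eliminated.
Round 2: Purple 11, Red 12, Pink 9, Blue 17. Pink eliminated.
Round 3: Purple 20, Red 12, Blue 17. Red eliminated.
Round 4: Purple 32, Blue 17. Purple has a majority (≥25).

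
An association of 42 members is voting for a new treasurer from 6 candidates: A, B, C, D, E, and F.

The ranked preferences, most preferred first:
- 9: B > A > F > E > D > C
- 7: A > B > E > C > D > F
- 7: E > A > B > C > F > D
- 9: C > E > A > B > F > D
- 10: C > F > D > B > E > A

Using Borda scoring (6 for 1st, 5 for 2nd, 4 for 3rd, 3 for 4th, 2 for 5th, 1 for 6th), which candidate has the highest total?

A: 9×5 + 7×6 + 7×5 + 9×4 + 10×1 = 168
B: 9×6 + 7×5 + 7×4 + 9×3 + 10×3 = 174
C: 9×1 + 7×3 + 7×3 + 9×6 + 10×6 = 165
D: 9×2 + 7×2 + 7×1 + 9×1 + 10×4 = 88
E: 9×3 + 7×4 + 7×6 + 9×5 + 10×2 = 162
F: 9×4 + 7×1 + 7×2 + 9×2 + 10×5 = 125

B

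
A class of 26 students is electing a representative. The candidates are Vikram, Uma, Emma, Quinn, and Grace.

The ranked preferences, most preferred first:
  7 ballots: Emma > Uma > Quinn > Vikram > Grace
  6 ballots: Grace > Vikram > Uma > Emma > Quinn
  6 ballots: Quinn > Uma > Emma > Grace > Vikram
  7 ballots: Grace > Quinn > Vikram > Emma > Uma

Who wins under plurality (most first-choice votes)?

Grace

First-place votes: Vikram 0, Uma 0, Emma 7, Quinn 6, Grace 13.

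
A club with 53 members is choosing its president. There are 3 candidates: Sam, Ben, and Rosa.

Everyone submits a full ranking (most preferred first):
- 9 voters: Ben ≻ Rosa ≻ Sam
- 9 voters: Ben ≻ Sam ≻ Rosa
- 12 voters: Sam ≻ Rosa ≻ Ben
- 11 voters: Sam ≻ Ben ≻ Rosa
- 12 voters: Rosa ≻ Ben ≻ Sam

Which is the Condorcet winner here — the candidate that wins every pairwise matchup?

Ben

Ben vs Sam: 30–23
Ben vs Rosa: 29–24
Ben beats every other candidate.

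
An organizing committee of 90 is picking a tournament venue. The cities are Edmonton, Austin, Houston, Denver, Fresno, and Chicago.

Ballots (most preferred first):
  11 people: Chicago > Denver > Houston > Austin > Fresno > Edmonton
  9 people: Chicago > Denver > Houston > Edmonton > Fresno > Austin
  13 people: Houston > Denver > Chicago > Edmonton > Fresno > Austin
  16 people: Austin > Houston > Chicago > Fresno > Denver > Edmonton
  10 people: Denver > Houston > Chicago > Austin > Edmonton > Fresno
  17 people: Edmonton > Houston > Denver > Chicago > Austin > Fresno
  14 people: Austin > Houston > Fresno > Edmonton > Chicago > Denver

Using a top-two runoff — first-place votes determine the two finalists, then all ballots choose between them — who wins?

Round 1 first-place votes: Edmonton 17, Austin 30, Houston 13, Denver 10, Fresno 0, Chicago 20. Austin and Chicago advance.
Runoff: Austin is ranked above Chicago on 30 ballots, Chicago above Austin on 60.

Chicago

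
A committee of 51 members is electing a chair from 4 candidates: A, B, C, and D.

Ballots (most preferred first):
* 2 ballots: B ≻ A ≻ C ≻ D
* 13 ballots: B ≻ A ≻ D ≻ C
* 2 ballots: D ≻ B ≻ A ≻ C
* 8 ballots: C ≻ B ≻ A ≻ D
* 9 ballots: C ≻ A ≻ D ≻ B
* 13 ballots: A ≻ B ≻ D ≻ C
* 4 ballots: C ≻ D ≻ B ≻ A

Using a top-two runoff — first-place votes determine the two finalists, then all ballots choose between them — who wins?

B

Round 1 first-place votes: A 13, B 15, C 21, D 2. C and B advance.
Runoff: C is ranked above B on 21 ballots, B above C on 30.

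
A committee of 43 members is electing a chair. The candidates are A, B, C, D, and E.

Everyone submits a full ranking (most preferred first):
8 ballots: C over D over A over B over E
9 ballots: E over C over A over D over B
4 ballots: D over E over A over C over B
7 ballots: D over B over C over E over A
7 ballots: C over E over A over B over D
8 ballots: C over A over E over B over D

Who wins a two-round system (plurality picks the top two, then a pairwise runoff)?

Round 1 first-place votes: A 0, B 0, C 23, D 11, E 9. C and D advance.
Runoff: C is ranked above D on 32 ballots, D above C on 11.

C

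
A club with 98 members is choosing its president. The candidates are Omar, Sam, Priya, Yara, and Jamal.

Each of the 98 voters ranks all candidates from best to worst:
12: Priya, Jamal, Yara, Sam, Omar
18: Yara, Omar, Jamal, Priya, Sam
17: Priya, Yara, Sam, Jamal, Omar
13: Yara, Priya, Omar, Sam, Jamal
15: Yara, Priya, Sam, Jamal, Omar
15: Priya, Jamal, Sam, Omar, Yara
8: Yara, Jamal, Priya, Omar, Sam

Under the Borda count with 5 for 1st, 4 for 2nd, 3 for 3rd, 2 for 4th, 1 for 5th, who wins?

Omar: 12×1 + 18×4 + 17×1 + 13×3 + 15×1 + 15×2 + 8×2 = 201
Sam: 12×2 + 18×1 + 17×3 + 13×2 + 15×3 + 15×3 + 8×1 = 217
Priya: 12×5 + 18×2 + 17×5 + 13×4 + 15×4 + 15×5 + 8×3 = 392
Yara: 12×3 + 18×5 + 17×4 + 13×5 + 15×5 + 15×1 + 8×5 = 389
Jamal: 12×4 + 18×3 + 17×2 + 13×1 + 15×2 + 15×4 + 8×4 = 271

Priya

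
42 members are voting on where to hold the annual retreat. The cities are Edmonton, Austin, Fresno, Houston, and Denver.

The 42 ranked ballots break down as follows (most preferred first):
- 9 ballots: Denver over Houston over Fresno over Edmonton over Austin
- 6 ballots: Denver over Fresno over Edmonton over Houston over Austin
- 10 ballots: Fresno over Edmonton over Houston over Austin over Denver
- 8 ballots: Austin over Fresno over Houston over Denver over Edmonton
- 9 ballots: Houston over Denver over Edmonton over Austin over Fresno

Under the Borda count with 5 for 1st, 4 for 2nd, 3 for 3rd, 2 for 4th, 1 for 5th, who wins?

Houston

Edmonton: 9×2 + 6×3 + 10×4 + 8×1 + 9×3 = 111
Austin: 9×1 + 6×1 + 10×2 + 8×5 + 9×2 = 93
Fresno: 9×3 + 6×4 + 10×5 + 8×4 + 9×1 = 142
Houston: 9×4 + 6×2 + 10×3 + 8×3 + 9×5 = 147
Denver: 9×5 + 6×5 + 10×1 + 8×2 + 9×4 = 137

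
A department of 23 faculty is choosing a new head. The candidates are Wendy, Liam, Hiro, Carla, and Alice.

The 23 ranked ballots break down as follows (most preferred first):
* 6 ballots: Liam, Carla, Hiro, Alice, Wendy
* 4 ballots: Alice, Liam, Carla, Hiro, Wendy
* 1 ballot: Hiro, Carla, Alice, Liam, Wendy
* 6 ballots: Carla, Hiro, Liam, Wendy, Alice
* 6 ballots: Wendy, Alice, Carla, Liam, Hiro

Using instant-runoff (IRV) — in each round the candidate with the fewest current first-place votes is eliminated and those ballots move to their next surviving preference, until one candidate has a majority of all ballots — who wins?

Round 1: Wendy 6, Liam 6, Hiro 1, Carla 6, Alice 4. Hiro eliminated.
Round 2: Wendy 6, Liam 6, Carla 7, Alice 4. Alice eliminated.
Round 3: Wendy 6, Liam 10, Carla 7. Wendy eliminated.
Round 4: Liam 10, Carla 13. Carla has a majority (≥12).

Carla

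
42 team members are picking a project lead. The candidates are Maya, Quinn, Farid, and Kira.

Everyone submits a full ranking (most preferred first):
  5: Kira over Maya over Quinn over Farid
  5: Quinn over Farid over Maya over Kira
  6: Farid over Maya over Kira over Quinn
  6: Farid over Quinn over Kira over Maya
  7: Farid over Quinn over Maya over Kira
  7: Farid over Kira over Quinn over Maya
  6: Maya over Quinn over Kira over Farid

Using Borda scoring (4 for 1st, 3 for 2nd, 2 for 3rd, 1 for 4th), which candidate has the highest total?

Maya: 5×3 + 5×2 + 6×3 + 6×1 + 7×2 + 7×1 + 6×4 = 94
Quinn: 5×2 + 5×4 + 6×1 + 6×3 + 7×3 + 7×2 + 6×3 = 107
Farid: 5×1 + 5×3 + 6×4 + 6×4 + 7×4 + 7×4 + 6×1 = 130
Kira: 5×4 + 5×1 + 6×2 + 6×2 + 7×1 + 7×3 + 6×2 = 89

Farid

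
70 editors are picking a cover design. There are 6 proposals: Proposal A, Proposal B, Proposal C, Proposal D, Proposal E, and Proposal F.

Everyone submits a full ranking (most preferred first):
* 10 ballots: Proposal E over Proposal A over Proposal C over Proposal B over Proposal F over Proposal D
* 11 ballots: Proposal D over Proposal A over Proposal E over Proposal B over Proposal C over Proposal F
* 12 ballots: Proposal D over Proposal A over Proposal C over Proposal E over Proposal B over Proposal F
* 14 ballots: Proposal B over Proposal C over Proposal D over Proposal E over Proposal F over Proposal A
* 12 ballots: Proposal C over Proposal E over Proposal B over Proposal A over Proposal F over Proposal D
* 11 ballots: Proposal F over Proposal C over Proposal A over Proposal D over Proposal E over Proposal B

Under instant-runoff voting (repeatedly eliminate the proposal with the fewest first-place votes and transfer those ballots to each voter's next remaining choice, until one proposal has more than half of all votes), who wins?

Proposal C

Round 1: Proposal A 0, Proposal B 14, Proposal C 12, Proposal D 23, Proposal E 10, Proposal F 11. Proposal A eliminated.
Round 2: Proposal B 14, Proposal C 12, Proposal D 23, Proposal E 10, Proposal F 11. Proposal E eliminated.
Round 3: Proposal B 14, Proposal C 22, Proposal D 23, Proposal F 11. Proposal F eliminated.
Round 4: Proposal B 14, Proposal C 33, Proposal D 23. Proposal B eliminated.
Round 5: Proposal C 47, Proposal D 23. Proposal C has a majority (≥36).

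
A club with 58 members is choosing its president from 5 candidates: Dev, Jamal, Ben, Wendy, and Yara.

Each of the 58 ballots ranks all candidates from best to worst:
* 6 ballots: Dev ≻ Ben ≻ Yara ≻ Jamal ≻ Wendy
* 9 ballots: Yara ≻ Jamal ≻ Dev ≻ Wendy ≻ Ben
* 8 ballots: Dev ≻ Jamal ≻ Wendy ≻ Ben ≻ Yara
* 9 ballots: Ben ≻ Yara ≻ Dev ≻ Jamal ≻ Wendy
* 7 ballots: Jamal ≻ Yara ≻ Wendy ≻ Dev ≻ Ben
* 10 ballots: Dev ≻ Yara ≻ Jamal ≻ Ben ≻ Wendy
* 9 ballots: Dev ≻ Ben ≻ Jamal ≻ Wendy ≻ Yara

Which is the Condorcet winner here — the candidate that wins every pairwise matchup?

Dev vs Jamal: 42–16
Dev vs Ben: 49–9
Dev vs Wendy: 51–7
Dev vs Yara: 33–25
Dev beats every other candidate.

Dev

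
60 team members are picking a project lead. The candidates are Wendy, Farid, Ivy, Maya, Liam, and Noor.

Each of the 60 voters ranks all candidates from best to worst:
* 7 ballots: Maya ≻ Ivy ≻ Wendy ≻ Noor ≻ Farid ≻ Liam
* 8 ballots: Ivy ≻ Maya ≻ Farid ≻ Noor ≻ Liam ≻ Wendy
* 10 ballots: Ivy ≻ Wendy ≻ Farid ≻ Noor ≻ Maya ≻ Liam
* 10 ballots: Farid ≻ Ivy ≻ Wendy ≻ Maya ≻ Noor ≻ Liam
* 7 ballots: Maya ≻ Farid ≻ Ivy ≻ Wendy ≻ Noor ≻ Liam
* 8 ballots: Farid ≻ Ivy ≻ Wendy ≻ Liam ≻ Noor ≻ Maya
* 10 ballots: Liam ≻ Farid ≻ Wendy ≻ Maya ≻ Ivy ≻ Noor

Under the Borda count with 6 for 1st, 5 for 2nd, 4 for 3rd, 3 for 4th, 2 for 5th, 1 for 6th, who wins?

Wendy: 7×4 + 8×1 + 10×5 + 10×4 + 7×3 + 8×4 + 10×4 = 219
Farid: 7×2 + 8×4 + 10×4 + 10×6 + 7×5 + 8×6 + 10×5 = 279
Ivy: 7×5 + 8×6 + 10×6 + 10×5 + 7×4 + 8×5 + 10×2 = 281
Maya: 7×6 + 8×5 + 10×2 + 10×3 + 7×6 + 8×1 + 10×3 = 212
Liam: 7×1 + 8×2 + 10×1 + 10×1 + 7×1 + 8×3 + 10×6 = 134
Noor: 7×3 + 8×3 + 10×3 + 10×2 + 7×2 + 8×2 + 10×1 = 135

Ivy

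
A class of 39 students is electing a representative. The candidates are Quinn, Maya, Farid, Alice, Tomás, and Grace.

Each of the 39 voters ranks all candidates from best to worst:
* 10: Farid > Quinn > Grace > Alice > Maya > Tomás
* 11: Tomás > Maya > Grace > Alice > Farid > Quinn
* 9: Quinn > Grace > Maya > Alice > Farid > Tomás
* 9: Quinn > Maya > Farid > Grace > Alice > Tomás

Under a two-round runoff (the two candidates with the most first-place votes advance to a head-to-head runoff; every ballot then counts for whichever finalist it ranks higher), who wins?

Round 1 first-place votes: Quinn 18, Maya 0, Farid 10, Alice 0, Tomás 11, Grace 0. Quinn and Tomás advance.
Runoff: Quinn is ranked above Tomás on 28 ballots, Tomás above Quinn on 11.

Quinn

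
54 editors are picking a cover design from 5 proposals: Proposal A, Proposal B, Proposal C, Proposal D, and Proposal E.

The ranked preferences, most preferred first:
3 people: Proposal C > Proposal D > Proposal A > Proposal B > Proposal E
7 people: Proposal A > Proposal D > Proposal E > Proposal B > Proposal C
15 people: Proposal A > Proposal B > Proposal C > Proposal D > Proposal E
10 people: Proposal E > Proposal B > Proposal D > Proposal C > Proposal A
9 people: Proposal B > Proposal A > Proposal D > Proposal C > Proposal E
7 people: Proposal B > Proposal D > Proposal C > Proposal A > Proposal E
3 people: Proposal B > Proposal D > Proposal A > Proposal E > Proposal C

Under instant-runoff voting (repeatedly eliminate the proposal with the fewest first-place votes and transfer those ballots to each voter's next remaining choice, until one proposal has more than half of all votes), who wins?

Round 1: Proposal A 22, Proposal B 19, Proposal C 3, Proposal D 0, Proposal E 10. Proposal D eliminated.
Round 2: Proposal A 22, Proposal B 19, Proposal C 3, Proposal E 10. Proposal C eliminated.
Round 3: Proposal A 25, Proposal B 19, Proposal E 10. Proposal E eliminated.
Round 4: Proposal A 25, Proposal B 29. Proposal B has a majority (≥28).

Proposal B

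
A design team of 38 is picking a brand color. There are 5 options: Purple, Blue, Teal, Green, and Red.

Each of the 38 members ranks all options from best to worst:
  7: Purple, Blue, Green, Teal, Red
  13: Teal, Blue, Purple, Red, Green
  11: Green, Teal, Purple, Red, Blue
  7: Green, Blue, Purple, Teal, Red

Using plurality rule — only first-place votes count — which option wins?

Green

First-place votes: Purple 7, Blue 0, Teal 13, Green 18, Red 0.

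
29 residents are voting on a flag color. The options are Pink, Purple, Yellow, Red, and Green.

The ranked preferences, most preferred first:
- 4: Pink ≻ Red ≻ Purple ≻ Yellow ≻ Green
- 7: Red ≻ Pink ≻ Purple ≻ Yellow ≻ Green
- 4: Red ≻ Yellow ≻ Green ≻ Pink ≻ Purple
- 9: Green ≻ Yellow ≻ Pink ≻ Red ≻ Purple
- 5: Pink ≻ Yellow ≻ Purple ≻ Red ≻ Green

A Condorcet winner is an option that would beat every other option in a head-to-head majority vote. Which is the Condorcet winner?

Pink vs Purple: 29–0
Pink vs Yellow: 16–13
Pink vs Red: 18–11
Pink vs Green: 16–13
Pink beats every other option.

Pink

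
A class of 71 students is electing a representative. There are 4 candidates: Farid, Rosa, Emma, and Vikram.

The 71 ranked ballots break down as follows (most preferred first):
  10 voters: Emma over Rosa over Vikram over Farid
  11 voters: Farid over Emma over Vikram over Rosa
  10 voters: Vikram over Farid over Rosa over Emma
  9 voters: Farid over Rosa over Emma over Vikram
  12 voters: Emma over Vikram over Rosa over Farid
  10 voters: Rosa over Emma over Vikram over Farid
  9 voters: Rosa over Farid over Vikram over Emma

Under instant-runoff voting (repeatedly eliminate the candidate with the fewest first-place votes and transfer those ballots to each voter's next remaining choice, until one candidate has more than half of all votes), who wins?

Farid

Round 1: Farid 20, Rosa 19, Emma 22, Vikram 10. Vikram eliminated.
Round 2: Farid 30, Rosa 19, Emma 22. Rosa eliminated.
Round 3: Farid 39, Emma 32. Farid has a majority (≥36).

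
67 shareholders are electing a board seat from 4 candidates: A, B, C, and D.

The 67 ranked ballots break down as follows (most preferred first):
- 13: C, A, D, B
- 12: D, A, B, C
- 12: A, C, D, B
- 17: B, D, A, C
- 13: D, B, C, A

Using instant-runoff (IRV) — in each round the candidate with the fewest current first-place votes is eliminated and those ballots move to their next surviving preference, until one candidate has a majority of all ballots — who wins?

D

Round 1: A 12, B 17, C 13, D 25. A eliminated.
Round 2: B 17, C 25, D 25. B eliminated.
Round 3: C 25, D 42. D has a majority (≥34).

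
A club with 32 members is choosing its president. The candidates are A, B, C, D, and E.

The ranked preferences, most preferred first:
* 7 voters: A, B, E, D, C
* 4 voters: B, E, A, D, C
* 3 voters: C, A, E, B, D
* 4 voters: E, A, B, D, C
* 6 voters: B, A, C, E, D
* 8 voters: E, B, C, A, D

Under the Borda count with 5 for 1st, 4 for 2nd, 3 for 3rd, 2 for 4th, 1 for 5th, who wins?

A: 7×5 + 4×3 + 3×4 + 4×4 + 6×4 + 8×2 = 115
B: 7×4 + 4×5 + 3×2 + 4×3 + 6×5 + 8×4 = 128
C: 7×1 + 4×1 + 3×5 + 4×1 + 6×3 + 8×3 = 72
D: 7×2 + 4×2 + 3×1 + 4×2 + 6×1 + 8×1 = 47
E: 7×3 + 4×4 + 3×3 + 4×5 + 6×2 + 8×5 = 118

B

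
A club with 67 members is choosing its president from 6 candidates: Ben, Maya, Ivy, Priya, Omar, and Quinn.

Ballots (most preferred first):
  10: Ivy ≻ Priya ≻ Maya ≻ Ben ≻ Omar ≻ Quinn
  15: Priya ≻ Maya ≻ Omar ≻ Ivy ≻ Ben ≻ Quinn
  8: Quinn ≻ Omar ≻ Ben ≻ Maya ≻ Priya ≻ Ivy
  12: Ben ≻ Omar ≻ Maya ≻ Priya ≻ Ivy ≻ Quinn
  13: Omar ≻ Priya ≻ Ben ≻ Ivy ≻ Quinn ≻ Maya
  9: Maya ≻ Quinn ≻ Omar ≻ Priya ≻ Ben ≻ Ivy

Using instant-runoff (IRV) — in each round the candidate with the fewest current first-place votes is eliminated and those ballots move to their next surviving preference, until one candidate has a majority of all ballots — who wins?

Omar

Round 1: Ben 12, Maya 9, Ivy 10, Priya 15, Omar 13, Quinn 8. Quinn eliminated.
Round 2: Ben 12, Maya 9, Ivy 10, Priya 15, Omar 21. Maya eliminated.
Round 3: Ben 12, Ivy 10, Priya 15, Omar 30. Ivy eliminated.
Round 4: Ben 12, Priya 25, Omar 30. Ben eliminated.
Round 5: Priya 25, Omar 42. Omar has a majority (≥34).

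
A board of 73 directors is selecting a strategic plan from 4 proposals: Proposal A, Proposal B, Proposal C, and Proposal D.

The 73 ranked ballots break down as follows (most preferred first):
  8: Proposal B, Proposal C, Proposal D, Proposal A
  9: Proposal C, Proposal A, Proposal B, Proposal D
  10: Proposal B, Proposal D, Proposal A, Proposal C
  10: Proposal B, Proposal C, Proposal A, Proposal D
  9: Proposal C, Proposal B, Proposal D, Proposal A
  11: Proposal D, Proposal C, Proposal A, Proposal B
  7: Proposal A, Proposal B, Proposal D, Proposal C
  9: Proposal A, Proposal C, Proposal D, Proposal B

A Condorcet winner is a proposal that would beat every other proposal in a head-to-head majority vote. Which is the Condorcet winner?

Proposal C

Proposal C vs Proposal A: 47–26
Proposal C vs Proposal B: 38–35
Proposal C vs Proposal D: 45–28
Proposal C beats every other proposal.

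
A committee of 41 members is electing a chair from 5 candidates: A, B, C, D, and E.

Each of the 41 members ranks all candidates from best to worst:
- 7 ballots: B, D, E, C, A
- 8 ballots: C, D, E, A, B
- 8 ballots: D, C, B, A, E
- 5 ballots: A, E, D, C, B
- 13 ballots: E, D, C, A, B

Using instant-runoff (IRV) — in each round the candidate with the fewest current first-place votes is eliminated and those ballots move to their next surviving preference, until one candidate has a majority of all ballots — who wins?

D

Round 1: A 5, B 7, C 8, D 8, E 13. A eliminated.
Round 2: B 7, C 8, D 8, E 18. B eliminated.
Round 3: C 8, D 15, E 18. C eliminated.
Round 4: D 23, E 18. D has a majority (≥21).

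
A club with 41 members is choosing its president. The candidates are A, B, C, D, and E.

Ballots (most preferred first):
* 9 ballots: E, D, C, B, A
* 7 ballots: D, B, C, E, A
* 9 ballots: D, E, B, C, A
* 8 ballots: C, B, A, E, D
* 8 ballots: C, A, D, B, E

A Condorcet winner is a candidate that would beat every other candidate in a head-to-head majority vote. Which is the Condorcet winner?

D vs A: 25–16
D vs B: 33–8
D vs C: 25–16
D vs E: 24–17
D beats every other candidate.

D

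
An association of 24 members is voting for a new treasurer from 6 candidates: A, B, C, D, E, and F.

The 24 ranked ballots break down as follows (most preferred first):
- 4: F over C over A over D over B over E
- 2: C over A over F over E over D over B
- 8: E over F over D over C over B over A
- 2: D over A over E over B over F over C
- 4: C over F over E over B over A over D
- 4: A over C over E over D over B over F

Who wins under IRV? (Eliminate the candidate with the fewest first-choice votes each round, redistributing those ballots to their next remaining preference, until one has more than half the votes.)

C

Round 1: A 4, B 0, C 6, D 2, E 8, F 4. B eliminated.
Round 2: A 4, C 6, D 2, E 8, F 4. D eliminated.
Round 3: A 6, C 6, E 8, F 4. F eliminated.
Round 4: A 6, C 10, E 8. A eliminated.
Round 5: C 14, E 10. C has a majority (≥13).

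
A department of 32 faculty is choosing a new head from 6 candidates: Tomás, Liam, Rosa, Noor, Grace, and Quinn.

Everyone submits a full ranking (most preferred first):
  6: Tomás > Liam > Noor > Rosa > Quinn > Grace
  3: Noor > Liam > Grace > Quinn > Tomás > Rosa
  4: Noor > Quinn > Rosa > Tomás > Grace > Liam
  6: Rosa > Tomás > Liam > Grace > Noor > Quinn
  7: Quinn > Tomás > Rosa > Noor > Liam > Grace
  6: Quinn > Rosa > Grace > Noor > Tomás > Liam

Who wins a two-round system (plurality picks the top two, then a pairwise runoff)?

Noor

Round 1 first-place votes: Tomás 6, Liam 0, Rosa 6, Noor 7, Grace 0, Quinn 13. Quinn and Noor advance.
Runoff: Quinn is ranked above Noor on 13 ballots, Noor above Quinn on 19.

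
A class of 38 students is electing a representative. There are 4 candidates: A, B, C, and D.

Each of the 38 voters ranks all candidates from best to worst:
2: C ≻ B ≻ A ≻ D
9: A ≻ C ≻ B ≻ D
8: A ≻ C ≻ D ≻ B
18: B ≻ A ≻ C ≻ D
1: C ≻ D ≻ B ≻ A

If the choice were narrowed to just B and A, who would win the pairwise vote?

B

B is ranked above A on 21 ballots; A above B on 17.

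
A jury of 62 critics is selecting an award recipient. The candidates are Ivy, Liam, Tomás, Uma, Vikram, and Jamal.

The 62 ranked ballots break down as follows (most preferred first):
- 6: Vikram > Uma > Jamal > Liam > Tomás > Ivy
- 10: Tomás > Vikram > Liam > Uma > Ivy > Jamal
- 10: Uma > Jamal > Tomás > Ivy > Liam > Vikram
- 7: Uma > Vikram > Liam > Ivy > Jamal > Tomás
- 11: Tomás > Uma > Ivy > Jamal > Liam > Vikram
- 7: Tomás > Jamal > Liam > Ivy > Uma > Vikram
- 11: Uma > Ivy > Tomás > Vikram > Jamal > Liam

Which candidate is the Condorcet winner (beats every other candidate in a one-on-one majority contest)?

Uma vs Ivy: 55–7
Uma vs Liam: 45–17
Uma vs Tomás: 34–28
Uma vs Vikram: 46–16
Uma vs Jamal: 55–7
Uma beats every other candidate.

Uma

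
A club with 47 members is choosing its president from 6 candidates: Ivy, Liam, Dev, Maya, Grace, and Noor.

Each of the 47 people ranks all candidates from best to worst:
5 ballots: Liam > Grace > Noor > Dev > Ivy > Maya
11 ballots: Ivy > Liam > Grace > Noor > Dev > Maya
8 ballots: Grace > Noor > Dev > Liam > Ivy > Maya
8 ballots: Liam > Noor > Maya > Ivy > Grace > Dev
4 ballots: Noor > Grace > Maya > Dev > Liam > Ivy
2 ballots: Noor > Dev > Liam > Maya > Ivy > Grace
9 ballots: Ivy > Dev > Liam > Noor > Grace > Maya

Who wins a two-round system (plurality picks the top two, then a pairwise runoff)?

Liam

Round 1 first-place votes: Ivy 20, Liam 13, Dev 0, Maya 0, Grace 8, Noor 6. Ivy and Liam advance.
Runoff: Ivy is ranked above Liam on 20 ballots, Liam above Ivy on 27.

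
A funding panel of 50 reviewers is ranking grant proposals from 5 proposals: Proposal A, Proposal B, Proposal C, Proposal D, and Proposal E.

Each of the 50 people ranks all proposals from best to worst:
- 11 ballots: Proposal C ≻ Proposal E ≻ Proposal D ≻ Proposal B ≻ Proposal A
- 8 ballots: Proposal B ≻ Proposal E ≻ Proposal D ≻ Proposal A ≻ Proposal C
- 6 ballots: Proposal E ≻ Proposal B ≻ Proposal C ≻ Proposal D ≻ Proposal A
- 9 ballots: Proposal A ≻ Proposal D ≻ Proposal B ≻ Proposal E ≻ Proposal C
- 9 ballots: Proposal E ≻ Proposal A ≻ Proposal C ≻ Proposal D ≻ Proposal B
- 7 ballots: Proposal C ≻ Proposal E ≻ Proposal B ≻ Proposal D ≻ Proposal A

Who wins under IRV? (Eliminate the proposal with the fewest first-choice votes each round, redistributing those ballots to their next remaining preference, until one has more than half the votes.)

Proposal E

Round 1: Proposal A 9, Proposal B 8, Proposal C 18, Proposal D 0, Proposal E 15. Proposal D eliminated.
Round 2: Proposal A 9, Proposal B 8, Proposal C 18, Proposal E 15. Proposal B eliminated.
Round 3: Proposal A 9, Proposal C 18, Proposal E 23. Proposal A eliminated.
Round 4: Proposal C 18, Proposal E 32. Proposal E has a majority (≥26).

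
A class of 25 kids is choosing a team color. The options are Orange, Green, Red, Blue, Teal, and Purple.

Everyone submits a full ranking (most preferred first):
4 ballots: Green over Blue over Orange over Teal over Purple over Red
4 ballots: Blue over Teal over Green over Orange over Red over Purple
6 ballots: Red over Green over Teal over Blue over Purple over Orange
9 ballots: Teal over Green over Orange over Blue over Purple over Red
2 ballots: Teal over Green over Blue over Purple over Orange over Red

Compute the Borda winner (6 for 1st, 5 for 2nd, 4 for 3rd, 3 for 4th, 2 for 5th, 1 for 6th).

Green

Orange: 4×4 + 4×3 + 6×1 + 9×4 + 2×2 = 74
Green: 4×6 + 4×4 + 6×5 + 9×5 + 2×5 = 125
Red: 4×1 + 4×2 + 6×6 + 9×1 + 2×1 = 59
Blue: 4×5 + 4×6 + 6×3 + 9×3 + 2×4 = 97
Teal: 4×3 + 4×5 + 6×4 + 9×6 + 2×6 = 122
Purple: 4×2 + 4×1 + 6×2 + 9×2 + 2×3 = 48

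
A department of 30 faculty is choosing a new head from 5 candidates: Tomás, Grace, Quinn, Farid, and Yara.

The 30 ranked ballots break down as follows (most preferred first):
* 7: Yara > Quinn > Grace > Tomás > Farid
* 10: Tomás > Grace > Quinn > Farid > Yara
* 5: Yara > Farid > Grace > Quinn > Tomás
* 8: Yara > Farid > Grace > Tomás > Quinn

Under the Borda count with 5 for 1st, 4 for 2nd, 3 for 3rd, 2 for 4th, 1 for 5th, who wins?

Yara

Tomás: 7×2 + 10×5 + 5×1 + 8×2 = 85
Grace: 7×3 + 10×4 + 5×3 + 8×3 = 100
Quinn: 7×4 + 10×3 + 5×2 + 8×1 = 76
Farid: 7×1 + 10×2 + 5×4 + 8×4 = 79
Yara: 7×5 + 10×1 + 5×5 + 8×5 = 110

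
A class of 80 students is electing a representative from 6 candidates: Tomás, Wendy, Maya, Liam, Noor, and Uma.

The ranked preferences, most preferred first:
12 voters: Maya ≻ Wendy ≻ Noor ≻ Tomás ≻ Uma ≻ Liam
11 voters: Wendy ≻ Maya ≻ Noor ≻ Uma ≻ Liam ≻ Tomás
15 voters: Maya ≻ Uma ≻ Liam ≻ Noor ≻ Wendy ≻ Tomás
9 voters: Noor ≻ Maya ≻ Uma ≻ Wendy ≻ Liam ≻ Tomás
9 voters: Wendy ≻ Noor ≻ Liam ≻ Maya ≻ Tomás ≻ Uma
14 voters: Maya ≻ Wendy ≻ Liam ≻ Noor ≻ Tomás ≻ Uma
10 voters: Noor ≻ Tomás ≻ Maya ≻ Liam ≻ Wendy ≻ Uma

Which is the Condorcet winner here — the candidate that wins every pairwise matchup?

Maya vs Tomás: 70–10
Maya vs Wendy: 60–20
Maya vs Liam: 71–9
Maya vs Noor: 52–28
Maya vs Uma: 80–0
Maya beats every other candidate.

Maya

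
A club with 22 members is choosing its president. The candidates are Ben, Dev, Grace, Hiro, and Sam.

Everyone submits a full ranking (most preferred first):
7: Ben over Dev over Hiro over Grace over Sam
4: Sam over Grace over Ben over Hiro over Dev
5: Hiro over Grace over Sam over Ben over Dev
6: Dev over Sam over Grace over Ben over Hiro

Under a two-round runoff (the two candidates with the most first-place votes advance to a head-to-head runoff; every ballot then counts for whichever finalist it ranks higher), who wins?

Round 1 first-place votes: Ben 7, Dev 6, Grace 0, Hiro 5, Sam 4. Ben and Dev advance.
Runoff: Ben is ranked above Dev on 16 ballots, Dev above Ben on 6.

Ben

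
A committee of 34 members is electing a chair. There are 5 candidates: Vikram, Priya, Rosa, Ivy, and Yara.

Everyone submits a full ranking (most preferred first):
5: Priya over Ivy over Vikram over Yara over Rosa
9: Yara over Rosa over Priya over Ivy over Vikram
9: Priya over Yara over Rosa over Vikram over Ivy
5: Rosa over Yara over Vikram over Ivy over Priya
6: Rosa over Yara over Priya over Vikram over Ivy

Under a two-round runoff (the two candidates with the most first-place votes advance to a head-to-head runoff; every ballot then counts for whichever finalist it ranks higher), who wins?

Round 1 first-place votes: Vikram 0, Priya 14, Rosa 11, Ivy 0, Yara 9. Priya and Rosa advance.
Runoff: Priya is ranked above Rosa on 14 ballots, Rosa above Priya on 20.

Rosa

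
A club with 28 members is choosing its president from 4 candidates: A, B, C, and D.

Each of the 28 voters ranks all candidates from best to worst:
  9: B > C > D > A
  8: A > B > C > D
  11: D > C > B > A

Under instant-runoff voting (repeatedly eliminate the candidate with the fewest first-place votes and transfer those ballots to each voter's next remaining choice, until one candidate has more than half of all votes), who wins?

B

Round 1: A 8, B 9, C 0, D 11. C eliminated.
Round 2: A 8, B 9, D 11. A eliminated.
Round 3: B 17, D 11. B has a majority (≥15).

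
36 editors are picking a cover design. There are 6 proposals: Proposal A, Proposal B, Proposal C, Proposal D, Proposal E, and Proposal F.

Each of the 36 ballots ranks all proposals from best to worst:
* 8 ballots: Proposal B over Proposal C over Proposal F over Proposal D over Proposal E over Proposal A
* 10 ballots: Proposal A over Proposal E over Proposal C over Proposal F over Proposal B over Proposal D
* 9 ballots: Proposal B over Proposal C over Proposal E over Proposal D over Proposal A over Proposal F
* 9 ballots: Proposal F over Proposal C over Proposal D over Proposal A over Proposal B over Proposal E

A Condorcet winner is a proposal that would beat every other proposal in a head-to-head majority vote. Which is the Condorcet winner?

Proposal C

Proposal C vs Proposal A: 26–10
Proposal C vs Proposal B: 19–17
Proposal C vs Proposal D: 36–0
Proposal C vs Proposal E: 26–10
Proposal C vs Proposal F: 27–9
Proposal C beats every other proposal.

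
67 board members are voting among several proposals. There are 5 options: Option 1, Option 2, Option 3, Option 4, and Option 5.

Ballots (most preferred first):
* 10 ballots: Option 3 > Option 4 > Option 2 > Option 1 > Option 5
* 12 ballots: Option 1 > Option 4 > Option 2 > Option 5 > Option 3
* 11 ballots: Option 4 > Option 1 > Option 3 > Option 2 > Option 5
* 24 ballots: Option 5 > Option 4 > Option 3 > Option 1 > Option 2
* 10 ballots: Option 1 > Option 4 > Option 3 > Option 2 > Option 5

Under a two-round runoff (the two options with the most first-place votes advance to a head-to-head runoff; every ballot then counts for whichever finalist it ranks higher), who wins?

Option 1

Round 1 first-place votes: Option 1 22, Option 2 0, Option 3 10, Option 4 11, Option 5 24. Option 5 and Option 1 advance.
Runoff: Option 5 is ranked above Option 1 on 24 ballots, Option 1 above Option 5 on 43.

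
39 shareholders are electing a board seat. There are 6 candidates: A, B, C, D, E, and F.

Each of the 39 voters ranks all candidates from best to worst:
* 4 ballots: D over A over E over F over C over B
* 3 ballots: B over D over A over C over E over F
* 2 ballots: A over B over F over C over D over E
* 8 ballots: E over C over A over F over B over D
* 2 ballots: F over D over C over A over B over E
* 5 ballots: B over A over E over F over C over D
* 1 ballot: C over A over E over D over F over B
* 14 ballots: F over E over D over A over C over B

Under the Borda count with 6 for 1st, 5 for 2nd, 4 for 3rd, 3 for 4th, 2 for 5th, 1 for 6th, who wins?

E

A: 4×5 + 3×4 + 2×6 + 8×4 + 2×3 + 5×5 + 1×5 + 14×3 = 154
B: 4×1 + 3×6 + 2×5 + 8×2 + 2×2 + 5×6 + 1×1 + 14×1 = 97
C: 4×2 + 3×3 + 2×3 + 8×5 + 2×4 + 5×2 + 1×6 + 14×2 = 115
D: 4×6 + 3×5 + 2×2 + 8×1 + 2×5 + 5×1 + 1×3 + 14×4 = 125
E: 4×4 + 3×2 + 2×1 + 8×6 + 2×1 + 5×4 + 1×4 + 14×5 = 168
F: 4×3 + 3×1 + 2×4 + 8×3 + 2×6 + 5×3 + 1×2 + 14×6 = 160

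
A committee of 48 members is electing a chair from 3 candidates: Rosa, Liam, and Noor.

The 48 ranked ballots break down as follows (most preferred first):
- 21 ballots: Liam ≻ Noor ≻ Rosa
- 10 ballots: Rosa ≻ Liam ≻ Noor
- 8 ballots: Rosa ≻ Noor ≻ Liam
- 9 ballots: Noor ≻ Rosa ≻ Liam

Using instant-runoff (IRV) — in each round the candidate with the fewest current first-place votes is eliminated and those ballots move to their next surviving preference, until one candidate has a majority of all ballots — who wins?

Rosa

Round 1: Rosa 18, Liam 21, Noor 9. Noor eliminated.
Round 2: Rosa 27, Liam 21. Rosa has a majority (≥25).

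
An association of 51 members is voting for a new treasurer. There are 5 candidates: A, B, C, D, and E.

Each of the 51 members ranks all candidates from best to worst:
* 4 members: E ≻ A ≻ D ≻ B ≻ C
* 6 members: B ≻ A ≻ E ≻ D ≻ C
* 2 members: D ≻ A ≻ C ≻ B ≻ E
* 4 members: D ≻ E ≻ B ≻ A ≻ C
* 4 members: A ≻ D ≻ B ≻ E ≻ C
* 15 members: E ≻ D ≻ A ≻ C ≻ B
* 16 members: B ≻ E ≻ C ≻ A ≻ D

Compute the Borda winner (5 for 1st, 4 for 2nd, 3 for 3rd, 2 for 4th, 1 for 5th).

E

A: 4×4 + 6×4 + 2×4 + 4×2 + 4×5 + 15×3 + 16×2 = 153
B: 4×2 + 6×5 + 2×2 + 4×3 + 4×3 + 15×1 + 16×5 = 161
C: 4×1 + 6×1 + 2×3 + 4×1 + 4×1 + 15×2 + 16×3 = 102
D: 4×3 + 6×2 + 2×5 + 4×5 + 4×4 + 15×4 + 16×1 = 146
E: 4×5 + 6×3 + 2×1 + 4×4 + 4×2 + 15×5 + 16×4 = 203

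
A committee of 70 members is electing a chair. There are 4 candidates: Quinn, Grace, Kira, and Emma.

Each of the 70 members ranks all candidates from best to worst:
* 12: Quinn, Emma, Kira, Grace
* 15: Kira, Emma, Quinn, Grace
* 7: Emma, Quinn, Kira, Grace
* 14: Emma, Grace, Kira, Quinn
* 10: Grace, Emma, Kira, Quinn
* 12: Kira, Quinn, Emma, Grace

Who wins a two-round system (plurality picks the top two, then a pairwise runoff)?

Round 1 first-place votes: Quinn 12, Grace 10, Kira 27, Emma 21. Kira and Emma advance.
Runoff: Kira is ranked above Emma on 27 ballots, Emma above Kira on 43.

Emma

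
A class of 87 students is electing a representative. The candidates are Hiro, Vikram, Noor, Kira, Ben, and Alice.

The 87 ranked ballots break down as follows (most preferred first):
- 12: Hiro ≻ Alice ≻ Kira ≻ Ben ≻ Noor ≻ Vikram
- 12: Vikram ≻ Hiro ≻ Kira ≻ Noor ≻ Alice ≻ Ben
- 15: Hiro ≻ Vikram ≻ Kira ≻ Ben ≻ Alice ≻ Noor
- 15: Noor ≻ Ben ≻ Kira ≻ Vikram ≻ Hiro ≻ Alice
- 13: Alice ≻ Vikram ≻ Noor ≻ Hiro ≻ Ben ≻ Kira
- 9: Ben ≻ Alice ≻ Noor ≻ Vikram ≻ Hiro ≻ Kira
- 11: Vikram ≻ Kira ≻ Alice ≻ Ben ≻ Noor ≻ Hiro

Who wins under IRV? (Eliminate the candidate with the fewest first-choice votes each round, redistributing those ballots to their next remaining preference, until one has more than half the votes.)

Vikram

Round 1: Hiro 27, Vikram 23, Noor 15, Kira 0, Ben 9, Alice 13. Kira eliminated.
Round 2: Hiro 27, Vikram 23, Noor 15, Ben 9, Alice 13. Ben eliminated.
Round 3: Hiro 27, Vikram 23, Noor 15, Alice 22. Noor eliminated.
Round 4: Hiro 27, Vikram 38, Alice 22. Alice eliminated.
Round 5: Hiro 27, Vikram 60. Vikram has a majority (≥44).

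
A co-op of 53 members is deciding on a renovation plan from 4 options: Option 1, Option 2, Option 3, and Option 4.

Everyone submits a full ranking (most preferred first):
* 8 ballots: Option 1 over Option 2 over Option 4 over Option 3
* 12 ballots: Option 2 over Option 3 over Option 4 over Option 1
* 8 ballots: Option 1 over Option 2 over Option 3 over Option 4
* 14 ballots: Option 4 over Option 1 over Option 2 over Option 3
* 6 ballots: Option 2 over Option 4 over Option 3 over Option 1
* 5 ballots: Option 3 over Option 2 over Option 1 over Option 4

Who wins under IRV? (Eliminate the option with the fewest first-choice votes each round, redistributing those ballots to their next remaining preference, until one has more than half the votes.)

Round 1: Option 1 16, Option 2 18, Option 3 5, Option 4 14. Option 3 eliminated.
Round 2: Option 1 16, Option 2 23, Option 4 14. Option 4 eliminated.
Round 3: Option 1 30, Option 2 23. Option 1 has a majority (≥27).

Option 1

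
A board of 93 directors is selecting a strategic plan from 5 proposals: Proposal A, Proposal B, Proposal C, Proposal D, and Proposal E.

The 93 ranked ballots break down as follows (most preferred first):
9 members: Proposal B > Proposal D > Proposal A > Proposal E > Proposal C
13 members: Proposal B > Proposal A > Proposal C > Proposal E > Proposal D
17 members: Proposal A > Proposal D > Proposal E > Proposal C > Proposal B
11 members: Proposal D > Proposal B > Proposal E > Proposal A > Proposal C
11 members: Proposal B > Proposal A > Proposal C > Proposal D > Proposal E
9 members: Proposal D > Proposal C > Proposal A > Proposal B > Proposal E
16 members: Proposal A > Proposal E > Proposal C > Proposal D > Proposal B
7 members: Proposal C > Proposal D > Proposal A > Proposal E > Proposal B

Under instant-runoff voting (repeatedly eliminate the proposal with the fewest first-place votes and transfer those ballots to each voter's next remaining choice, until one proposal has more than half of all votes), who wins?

Round 1: Proposal A 33, Proposal B 33, Proposal C 7, Proposal D 20, Proposal E 0. Proposal E eliminated.
Round 2: Proposal A 33, Proposal B 33, Proposal C 7, Proposal D 20. Proposal C eliminated.
Round 3: Proposal A 33, Proposal B 33, Proposal D 27. Proposal D eliminated.
Round 4: Proposal A 49, Proposal B 44. Proposal A has a majority (≥47).

Proposal A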